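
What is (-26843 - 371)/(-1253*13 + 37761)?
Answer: -1237/976 ≈ -1.2674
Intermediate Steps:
(-26843 - 371)/(-1253*13 + 37761) = -27214/(-16289 + 37761) = -27214/21472 = -27214*1/21472 = -1237/976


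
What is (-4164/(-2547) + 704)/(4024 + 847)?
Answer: 599084/4135479 ≈ 0.14486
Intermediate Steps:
(-4164/(-2547) + 704)/(4024 + 847) = (-4164*(-1/2547) + 704)/4871 = (1388/849 + 704)*(1/4871) = (599084/849)*(1/4871) = 599084/4135479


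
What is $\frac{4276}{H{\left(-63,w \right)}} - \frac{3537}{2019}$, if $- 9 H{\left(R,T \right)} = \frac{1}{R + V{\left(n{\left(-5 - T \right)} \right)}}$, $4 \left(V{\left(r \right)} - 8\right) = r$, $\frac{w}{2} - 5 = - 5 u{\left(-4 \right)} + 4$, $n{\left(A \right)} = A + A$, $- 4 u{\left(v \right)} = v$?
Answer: $\frac{1592832339}{673} \approx 2.3668 \cdot 10^{6}$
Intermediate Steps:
$u{\left(v \right)} = - \frac{v}{4}$
$n{\left(A \right)} = 2 A$
$w = 8$ ($w = 10 + 2 \left(- 5 \left(\left(- \frac{1}{4}\right) \left(-4\right)\right) + 4\right) = 10 + 2 \left(\left(-5\right) 1 + 4\right) = 10 + 2 \left(-5 + 4\right) = 10 + 2 \left(-1\right) = 10 - 2 = 8$)
$V{\left(r \right)} = 8 + \frac{r}{4}$
$H{\left(R,T \right)} = - \frac{1}{9 \left(\frac{11}{2} + R - \frac{T}{2}\right)}$ ($H{\left(R,T \right)} = - \frac{1}{9 \left(R + \left(8 + \frac{2 \left(-5 - T\right)}{4}\right)\right)} = - \frac{1}{9 \left(R + \left(8 + \frac{-10 - 2 T}{4}\right)\right)} = - \frac{1}{9 \left(R + \left(8 - \left(\frac{5}{2} + \frac{T}{2}\right)\right)\right)} = - \frac{1}{9 \left(R - \left(- \frac{11}{2} + \frac{T}{2}\right)\right)} = - \frac{1}{9 \left(\frac{11}{2} + R - \frac{T}{2}\right)}$)
$\frac{4276}{H{\left(-63,w \right)}} - \frac{3537}{2019} = \frac{4276}{\left(-2\right) \frac{1}{99 - 72 + 18 \left(-63\right)}} - \frac{3537}{2019} = \frac{4276}{\left(-2\right) \frac{1}{99 - 72 - 1134}} - \frac{1179}{673} = \frac{4276}{\left(-2\right) \frac{1}{-1107}} - \frac{1179}{673} = \frac{4276}{\left(-2\right) \left(- \frac{1}{1107}\right)} - \frac{1179}{673} = \frac{4276}{\frac{2}{1107}} - \frac{1179}{673} = 4276 \cdot \frac{1107}{2} - \frac{1179}{673} = 2366766 - \frac{1179}{673} = \frac{1592832339}{673}$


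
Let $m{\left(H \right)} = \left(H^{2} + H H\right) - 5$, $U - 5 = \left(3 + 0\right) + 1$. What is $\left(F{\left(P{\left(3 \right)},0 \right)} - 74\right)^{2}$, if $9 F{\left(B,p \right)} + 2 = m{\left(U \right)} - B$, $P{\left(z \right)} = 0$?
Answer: $\frac{261121}{81} \approx 3223.7$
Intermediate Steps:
$U = 9$ ($U = 5 + \left(\left(3 + 0\right) + 1\right) = 5 + \left(3 + 1\right) = 5 + 4 = 9$)
$m{\left(H \right)} = -5 + 2 H^{2}$ ($m{\left(H \right)} = \left(H^{2} + H^{2}\right) - 5 = 2 H^{2} - 5 = -5 + 2 H^{2}$)
$F{\left(B,p \right)} = \frac{155}{9} - \frac{B}{9}$ ($F{\left(B,p \right)} = - \frac{2}{9} + \frac{\left(-5 + 2 \cdot 9^{2}\right) - B}{9} = - \frac{2}{9} + \frac{\left(-5 + 2 \cdot 81\right) - B}{9} = - \frac{2}{9} + \frac{\left(-5 + 162\right) - B}{9} = - \frac{2}{9} + \frac{157 - B}{9} = - \frac{2}{9} - \left(- \frac{157}{9} + \frac{B}{9}\right) = \frac{155}{9} - \frac{B}{9}$)
$\left(F{\left(P{\left(3 \right)},0 \right)} - 74\right)^{2} = \left(\left(\frac{155}{9} - 0\right) - 74\right)^{2} = \left(\left(\frac{155}{9} + 0\right) - 74\right)^{2} = \left(\frac{155}{9} - 74\right)^{2} = \left(- \frac{511}{9}\right)^{2} = \frac{261121}{81}$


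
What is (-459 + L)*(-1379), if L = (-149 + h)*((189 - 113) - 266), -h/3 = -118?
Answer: 54345011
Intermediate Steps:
h = 354 (h = -3*(-118) = 354)
L = -38950 (L = (-149 + 354)*((189 - 113) - 266) = 205*(76 - 266) = 205*(-190) = -38950)
(-459 + L)*(-1379) = (-459 - 38950)*(-1379) = -39409*(-1379) = 54345011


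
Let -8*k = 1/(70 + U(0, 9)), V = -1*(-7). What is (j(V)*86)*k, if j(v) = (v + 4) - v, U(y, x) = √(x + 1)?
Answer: -301/489 + 43*√10/4890 ≈ -0.58773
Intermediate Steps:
V = 7
U(y, x) = √(1 + x)
k = -1/(8*(70 + √10)) (k = -1/(8*(70 + √(1 + 9))) = -1/(8*(70 + √10)) ≈ -0.0017085)
j(v) = 4 (j(v) = (4 + v) - v = 4)
(j(V)*86)*k = (4*86)*(-7/3912 + √10/39120) = 344*(-7/3912 + √10/39120) = -301/489 + 43*√10/4890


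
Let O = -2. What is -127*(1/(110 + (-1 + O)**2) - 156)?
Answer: 2357501/119 ≈ 19811.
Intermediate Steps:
-127*(1/(110 + (-1 + O)**2) - 156) = -127*(1/(110 + (-1 - 2)**2) - 156) = -127*(1/(110 + (-3)**2) - 156) = -127*(1/(110 + 9) - 156) = -127*(1/119 - 156) = -127*(-18563/119) = 2357501/119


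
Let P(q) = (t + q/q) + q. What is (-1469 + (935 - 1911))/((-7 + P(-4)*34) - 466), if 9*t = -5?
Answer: 4401/1069 ≈ 4.1169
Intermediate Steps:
t = -5/9 (t = (⅑)*(-5) = -5/9 ≈ -0.55556)
P(q) = 4/9 + q (P(q) = (-5/9 + q/q) + q = (-5/9 + 1) + q = 4/9 + q)
(-1469 + (935 - 1911))/((-7 + P(-4)*34) - 466) = (-1469 + (935 - 1911))/((-7 + (4/9 - 4)*34) - 466) = (-1469 - 976)/((-7 - 32/9*34) - 466) = -2445/((-7 - 1088/9) - 466) = -2445/(-1151/9 - 466) = -2445/(-5345/9) = -2445*(-9/5345) = 4401/1069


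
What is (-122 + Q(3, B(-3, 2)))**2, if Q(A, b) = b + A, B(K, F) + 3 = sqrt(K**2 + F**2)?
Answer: (122 - sqrt(13))**2 ≈ 14017.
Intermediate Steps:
B(K, F) = -3 + sqrt(F**2 + K**2) (B(K, F) = -3 + sqrt(K**2 + F**2) = -3 + sqrt(F**2 + K**2))
Q(A, b) = A + b
(-122 + Q(3, B(-3, 2)))**2 = (-122 + (3 + (-3 + sqrt(2**2 + (-3)**2))))**2 = (-122 + (3 + (-3 + sqrt(4 + 9))))**2 = (-122 + (3 + (-3 + sqrt(13))))**2 = (-122 + sqrt(13))**2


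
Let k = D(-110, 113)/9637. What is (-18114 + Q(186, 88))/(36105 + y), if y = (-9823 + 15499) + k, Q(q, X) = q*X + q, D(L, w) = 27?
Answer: -1252810/33553627 ≈ -0.037338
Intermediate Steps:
Q(q, X) = q + X*q (Q(q, X) = X*q + q = q + X*q)
k = 27/9637 ≈ 0.0028017
y = 54699639/9637 (y = (-9823 + 15499) + 27/9637 = 5676 + 27/9637 = 54699639/9637 ≈ 5676.0)
(-18114 + Q(186, 88))/(36105 + y) = (-18114 + 186*(1 + 88))/(36105 + 54699639/9637) = (-18114 + 186*89)/(402643524/9637) = (-18114 + 16554)*(9637/402643524) = -1560*9637/402643524 = -1252810/33553627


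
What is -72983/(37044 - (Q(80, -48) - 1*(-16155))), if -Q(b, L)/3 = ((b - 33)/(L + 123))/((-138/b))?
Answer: -25179135/7206329 ≈ -3.4940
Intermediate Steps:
Q(b, L) = b*(-33 + b)/(46*(123 + L)) (Q(b, L) = -3*(b - 33)/(L + 123)/((-138/b)) = -3*(-33 + b)/(123 + L)*(-b/138) = -(-1)*b*(-33 + b)/(46*(123 + L)) = b*(-33 + b)/(46*(123 + L)))
-72983/(37044 - (Q(80, -48) - 1*(-16155))) = -72983/(37044 - ((1/46)*80*(-33 + 80)/(123 - 48) - 1*(-16155))) = -72983/(37044 - ((1/46)*80*47/75 + 16155)) = -72983/(37044 - ((1/46)*80*(1/75)*47 + 16155)) = -72983/(37044 - (376/345 + 16155)) = -72983/(37044 - 1*5573851/345) = -72983/(37044 - 5573851/345) = -72983/7206329/345 = -72983*345/7206329 = -25179135/7206329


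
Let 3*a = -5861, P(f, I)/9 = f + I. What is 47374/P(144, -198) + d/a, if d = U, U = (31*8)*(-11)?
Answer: -136840795/1424223 ≈ -96.081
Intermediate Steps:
P(f, I) = 9*I + 9*f (P(f, I) = 9*(f + I) = 9*(I + f) = 9*I + 9*f)
U = -2728 (U = 248*(-11) = -2728)
d = -2728
a = -5861/3 (a = (⅓)*(-5861) = -5861/3 ≈ -1953.7)
47374/P(144, -198) + d/a = 47374/(9*(-198) + 9*144) - 2728/(-5861/3) = 47374/(-1782 + 1296) - 2728*(-3/5861) = 47374/(-486) + 8184/5861 = 47374*(-1/486) + 8184/5861 = -23687/243 + 8184/5861 = -136840795/1424223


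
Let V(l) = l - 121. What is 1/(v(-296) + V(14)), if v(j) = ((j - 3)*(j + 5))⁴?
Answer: 1/57313470786787698454 ≈ 1.7448e-20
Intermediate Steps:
v(j) = (-3 + j)⁴*(5 + j)⁴ (v(j) = ((-3 + j)*(5 + j))⁴ = (-3 + j)⁴*(5 + j)⁴)
V(l) = -121 + l
1/(v(-296) + V(14)) = 1/((-3 - 296)⁴*(5 - 296)⁴ + (-121 + 14)) = 1/((-299)⁴*(-291)⁴ - 107) = 1/(7992538801*7170871761 - 107) = 1/(57313470786787698561 - 107) = 1/57313470786787698454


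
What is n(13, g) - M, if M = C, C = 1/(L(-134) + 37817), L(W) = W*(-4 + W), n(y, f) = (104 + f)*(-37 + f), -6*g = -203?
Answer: -884783353/2027124 ≈ -436.47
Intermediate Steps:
g = 203/6 (g = -⅙*(-203) = 203/6 ≈ 33.833)
n(y, f) = (-37 + f)*(104 + f)
C = 1/56309 (C = 1/(-134*(-4 - 134) + 37817) = 1/(-134*(-138) + 37817) = 1/(18492 + 37817) = 1/56309 ≈ 1.7759e-5)
M = 1/56309 ≈ 1.7759e-5
n(13, g) - M = (-3848 + (203/6)² + 67*(203/6)) - 1*1/56309 = (-3848 + 41209/36 + 13601/6) - 1/56309 = -15713/36 - 1/56309 = -884783353/2027124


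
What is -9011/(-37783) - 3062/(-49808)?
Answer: 282255717/940947832 ≈ 0.29997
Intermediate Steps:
-9011/(-37783) - 3062/(-49808) = -9011*(-1/37783) - 3062*(-1/49808) = 9011/37783 + 1531/24904 = 282255717/940947832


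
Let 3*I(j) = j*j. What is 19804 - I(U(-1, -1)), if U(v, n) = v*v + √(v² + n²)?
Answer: 19803 - 2*√2/3 ≈ 19802.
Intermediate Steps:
U(v, n) = v² + √(n² + v²)
I(j) = j²/3 (I(j) = (j*j)/3 = j²/3)
19804 - I(U(-1, -1)) = 19804 - ((-1)² + √((-1)² + (-1)²))²/3 = 19804 - (1 + √(1 + 1))²/3 = 19804 - (1 + √2)²/3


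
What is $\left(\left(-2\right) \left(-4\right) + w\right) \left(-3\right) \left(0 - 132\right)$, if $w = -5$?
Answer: $1188$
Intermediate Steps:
$\left(\left(-2\right) \left(-4\right) + w\right) \left(-3\right) \left(0 - 132\right) = \left(\left(-2\right) \left(-4\right) - 5\right) \left(-3\right) \left(0 - 132\right) = \left(8 - 5\right) \left(-3\right) \left(-132\right) = 3 \left(-3\right) \left(-132\right) = \left(-9\right) \left(-132\right) = 1188$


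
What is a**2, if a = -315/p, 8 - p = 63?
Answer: 3969/121 ≈ 32.802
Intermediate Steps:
p = -55 (p = 8 - 1*63 = 8 - 63 = -55)
a = 63/11 (a = -315/(-55) = -315*(-1/55) = 63/11 ≈ 5.7273)
a**2 = (63/11)**2 = 3969/121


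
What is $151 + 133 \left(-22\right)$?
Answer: $-2775$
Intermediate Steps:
$151 + 133 \left(-22\right) = 151 - 2926 = -2775$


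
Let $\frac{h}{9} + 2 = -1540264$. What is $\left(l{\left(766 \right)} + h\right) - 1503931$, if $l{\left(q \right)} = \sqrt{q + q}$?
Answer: $-15366325 + 2 \sqrt{383} \approx -1.5366 \cdot 10^{7}$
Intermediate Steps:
$h = -13862394$ ($h = -18 + 9 \left(-1540264\right) = -18 - 13862376 = -13862394$)
$l{\left(q \right)} = \sqrt{2} \sqrt{q}$ ($l{\left(q \right)} = \sqrt{2 q} = \sqrt{2} \sqrt{q}$)
$\left(l{\left(766 \right)} + h\right) - 1503931 = \left(\sqrt{2} \sqrt{766} - 13862394\right) - 1503931 = \left(2 \sqrt{383} - 13862394\right) - 1503931 = \left(-13862394 + 2 \sqrt{383}\right) - 1503931 = -15366325 + 2 \sqrt{383}$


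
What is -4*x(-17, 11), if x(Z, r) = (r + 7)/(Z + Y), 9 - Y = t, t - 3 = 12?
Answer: 72/23 ≈ 3.1304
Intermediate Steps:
t = 15 (t = 3 + 12 = 15)
Y = -6 (Y = 9 - 1*15 = 9 - 15 = -6)
x(Z, r) = (7 + r)/(-6 + Z) (x(Z, r) = (r + 7)/(Z - 6) = (7 + r)/(-6 + Z))
-4*x(-17, 11) = -4*(7 + 11)/(-6 - 17) = -4*18/(-23) = -(-4)*18/23 = -4*(-18/23) = 72/23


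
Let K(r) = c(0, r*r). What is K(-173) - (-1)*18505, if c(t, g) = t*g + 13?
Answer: 18518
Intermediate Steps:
c(t, g) = 13 + g*t (c(t, g) = g*t + 13 = 13 + g*t)
K(r) = 13 (K(r) = 13 + (r*r)*0 = 13 + r²*0 = 13 + 0 = 13)
K(-173) - (-1)*18505 = 13 - (-1)*18505 = 13 - 1*(-18505) = 13 + 18505 = 18518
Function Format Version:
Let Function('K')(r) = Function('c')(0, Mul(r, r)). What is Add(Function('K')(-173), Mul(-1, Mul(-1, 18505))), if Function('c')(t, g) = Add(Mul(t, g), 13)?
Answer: 18518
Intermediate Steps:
Function('c')(t, g) = Add(13, Mul(g, t)) (Function('c')(t, g) = Add(Mul(g, t), 13) = Add(13, Mul(g, t)))
Function('K')(r) = 13 (Function('K')(r) = Add(13, Mul(Mul(r, r), 0)) = Add(13, Mul(Pow(r, 2), 0)) = Add(13, 0) = 13)
Add(Function('K')(-173), Mul(-1, Mul(-1, 18505))) = Add(13, Mul(-1, Mul(-1, 18505))) = Add(13, Mul(-1, -18505)) = Add(13, 18505) = 18518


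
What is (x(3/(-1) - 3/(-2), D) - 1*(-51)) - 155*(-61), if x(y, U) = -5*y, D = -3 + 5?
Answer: 19027/2 ≈ 9513.5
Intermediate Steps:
D = 2
(x(3/(-1) - 3/(-2), D) - 1*(-51)) - 155*(-61) = (-5*(3/(-1) - 3/(-2)) - 1*(-51)) - 155*(-61) = (-5*(3*(-1) - 3*(-½)) + 51) + 9455 = (-5*(-3 + 3/2) + 51) + 9455 = (-5*(-3/2) + 51) + 9455 = (15/2 + 51) + 9455 = 117/2 + 9455 = 19027/2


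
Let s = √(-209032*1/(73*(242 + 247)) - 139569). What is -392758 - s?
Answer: -392758 - 5*I*√7114274488065/35697 ≈ -3.9276e+5 - 373.6*I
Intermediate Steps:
s = 5*I*√7114274488065/35697 (s = √(-209032/(489*73) - 139569) = √(-209032/35697 - 139569) = √(-4982403625/35697) = 5*I*√7114274488065/35697 ≈ 373.6*I)
-392758 - s = -392758 - 5*I*√7114274488065/35697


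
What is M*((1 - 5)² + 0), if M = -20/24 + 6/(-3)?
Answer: -136/3 ≈ -45.333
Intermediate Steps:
M = -17/6 (M = -20*1/24 + 6*(-⅓) = -⅚ - 2 = -17/6 ≈ -2.8333)
M*((1 - 5)² + 0) = -17*((1 - 5)² + 0)/6 = -17*((-4)² + 0)/6 = -17*(16 + 0)/6 = -17/6*16 = -136/3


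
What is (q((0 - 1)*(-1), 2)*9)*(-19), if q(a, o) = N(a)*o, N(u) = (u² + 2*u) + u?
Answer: -1368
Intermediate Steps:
N(u) = u² + 3*u
q(a, o) = a*o*(3 + a) (q(a, o) = (a*(3 + a))*o = a*o*(3 + a))
(q((0 - 1)*(-1), 2)*9)*(-19) = ((((0 - 1)*(-1))*2*(3 + (0 - 1)*(-1)))*9)*(-19) = ((-1*(-1)*2*(3 - 1*(-1)))*9)*(-19) = ((1*2*(3 + 1))*9)*(-19) = ((1*2*4)*9)*(-19) = (8*9)*(-19) = 72*(-19) = -1368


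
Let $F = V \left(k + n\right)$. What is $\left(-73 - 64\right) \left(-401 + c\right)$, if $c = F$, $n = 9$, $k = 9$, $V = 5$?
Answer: $42607$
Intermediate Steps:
$F = 90$ ($F = 5 \left(9 + 9\right) = 5 \cdot 18 = 90$)
$c = 90$
$\left(-73 - 64\right) \left(-401 + c\right) = \left(-73 - 64\right) \left(-401 + 90\right) = \left(-137\right) \left(-311\right) = 42607$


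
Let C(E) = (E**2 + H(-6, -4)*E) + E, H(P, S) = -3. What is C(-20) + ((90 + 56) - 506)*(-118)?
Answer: 42920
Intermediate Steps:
C(E) = E**2 - 2*E (C(E) = (E**2 - 3*E) + E = E**2 - 2*E)
C(-20) + ((90 + 56) - 506)*(-118) = -20*(-2 - 20) + ((90 + 56) - 506)*(-118) = -20*(-22) + (146 - 506)*(-118) = 440 - 360*(-118) = 440 + 42480 = 42920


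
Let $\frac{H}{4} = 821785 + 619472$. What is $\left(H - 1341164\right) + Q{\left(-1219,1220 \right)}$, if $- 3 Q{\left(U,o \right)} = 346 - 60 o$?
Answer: $\frac{13344446}{3} \approx 4.4482 \cdot 10^{6}$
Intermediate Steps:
$H = 5765028$ ($H = 4 \left(821785 + 619472\right) = 4 \cdot 1441257 = 5765028$)
$Q{\left(U,o \right)} = - \frac{346}{3} + 20 o$ ($Q{\left(U,o \right)} = - \frac{346 - 60 o}{3} = - \frac{346}{3} + 20 o$)
$\left(H - 1341164\right) + Q{\left(-1219,1220 \right)} = \left(5765028 - 1341164\right) + \left(- \frac{346}{3} + 20 \cdot 1220\right) = 4423864 + \left(- \frac{346}{3} + 24400\right) = 4423864 + \frac{72854}{3} = \frac{13344446}{3}$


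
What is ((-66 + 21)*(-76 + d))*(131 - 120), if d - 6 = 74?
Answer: -1980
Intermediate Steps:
d = 80 (d = 6 + 74 = 80)
((-66 + 21)*(-76 + d))*(131 - 120) = ((-66 + 21)*(-76 + 80))*(131 - 120) = -45*4*11 = -180*11 = -1980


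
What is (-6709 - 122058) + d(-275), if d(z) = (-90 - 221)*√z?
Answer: -128767 - 1555*I*√11 ≈ -1.2877e+5 - 5157.4*I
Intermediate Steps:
d(z) = -311*√z
(-6709 - 122058) + d(-275) = (-6709 - 122058) - 1555*I*√11 = -128767 - 1555*I*√11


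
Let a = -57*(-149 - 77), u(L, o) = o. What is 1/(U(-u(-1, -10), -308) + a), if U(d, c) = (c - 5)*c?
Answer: 1/109286 ≈ 9.1503e-6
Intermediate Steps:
U(d, c) = c*(-5 + c) (U(d, c) = (-5 + c)*c = c*(-5 + c))
a = 12882 (a = -57*(-226) = 12882)
1/(U(-u(-1, -10), -308) + a) = 1/(-308*(-5 - 308) + 12882) = 1/(-308*(-313) + 12882) = 1/(96404 + 12882) = 1/109286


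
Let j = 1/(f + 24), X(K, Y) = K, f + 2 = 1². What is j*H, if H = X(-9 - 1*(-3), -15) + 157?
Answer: 151/23 ≈ 6.5652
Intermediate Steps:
f = -1 (f = -2 + 1² = -2 + 1 = -1)
j = 1/23 (j = 1/(-1 + 24) = 1/23 ≈ 0.043478)
H = 151 (H = (-9 - 1*(-3)) + 157 = (-9 + 3) + 157 = -6 + 157 = 151)
j*H = (1/23)*151 = 151/23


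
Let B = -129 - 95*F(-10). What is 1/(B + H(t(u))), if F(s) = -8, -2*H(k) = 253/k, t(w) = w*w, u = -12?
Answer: 288/181475 ≈ 0.0015870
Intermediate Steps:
t(w) = w²
H(k) = -253/(2*k)
B = 631 (B = -129 - 95*(-8) = -129 + 760 = 631)
1/(B + H(t(u))) = 1/(631 - 253/(2*((-12)²))) = 1/(631 - 253/2/144) = 1/(631 - 253/2*1/144) = 1/(631 - 253/288) = 1/(181475/288) = 288/181475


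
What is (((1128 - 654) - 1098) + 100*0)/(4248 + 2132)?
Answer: -156/1595 ≈ -0.097806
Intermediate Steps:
(((1128 - 654) - 1098) + 100*0)/(4248 + 2132) = ((474 - 1098) + 0)/6380 = (-624 + 0)*(1/6380) = -624*1/6380 = -156/1595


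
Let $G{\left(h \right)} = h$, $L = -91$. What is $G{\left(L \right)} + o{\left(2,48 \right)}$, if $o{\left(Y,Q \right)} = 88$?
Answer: $-3$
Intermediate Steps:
$G{\left(L \right)} + o{\left(2,48 \right)} = -91 + 88 = -3$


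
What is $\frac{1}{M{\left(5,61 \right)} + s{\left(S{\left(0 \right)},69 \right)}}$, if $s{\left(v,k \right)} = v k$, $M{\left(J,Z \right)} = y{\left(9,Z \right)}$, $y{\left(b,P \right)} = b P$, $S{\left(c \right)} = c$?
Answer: $\frac{1}{549} \approx 0.0018215$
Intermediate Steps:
$y{\left(b,P \right)} = P b$
$M{\left(J,Z \right)} = 9 Z$ ($M{\left(J,Z \right)} = Z 9 = 9 Z$)
$s{\left(v,k \right)} = k v$
$\frac{1}{M{\left(5,61 \right)} + s{\left(S{\left(0 \right)},69 \right)}} = \frac{1}{9 \cdot 61 + 69 \cdot 0} = \frac{1}{549 + 0} = \frac{1}{549}$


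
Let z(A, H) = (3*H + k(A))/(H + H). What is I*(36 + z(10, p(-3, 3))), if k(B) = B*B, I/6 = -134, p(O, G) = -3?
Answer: -16750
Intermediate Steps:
I = -804 (I = 6*(-134) = -804)
k(B) = B²
z(A, H) = (A² + 3*H)/(2*H) (z(A, H) = (3*H + A²)/(H + H) = (A² + 3*H)/((2*H)) = (A² + 3*H)*(1/(2*H)) = (A² + 3*H)/(2*H))
I*(36 + z(10, p(-3, 3))) = -804*(36 + (½)*(10² + 3*(-3))/(-3)) = -804*(36 + (½)*(-⅓)*(100 - 9)) = -804*(36 + (½)*(-⅓)*91) = -804*(36 - 91/6) = -804*125/6 = -16750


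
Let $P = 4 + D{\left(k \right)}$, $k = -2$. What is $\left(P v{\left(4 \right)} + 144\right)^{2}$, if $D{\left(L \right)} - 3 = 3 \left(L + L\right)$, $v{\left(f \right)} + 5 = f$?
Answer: $22201$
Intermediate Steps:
$v{\left(f \right)} = -5 + f$
$D{\left(L \right)} = 3 + 6 L$ ($D{\left(L \right)} = 3 + 3 \left(L + L\right) = 3 + 3 \cdot 2 L = 3 + 6 L$)
$P = -5$ ($P = 4 + \left(3 + 6 \left(-2\right)\right) = 4 + \left(3 - 12\right) = 4 - 9 = -5$)
$\left(P v{\left(4 \right)} + 144\right)^{2} = \left(- 5 \left(-5 + 4\right) + 144\right)^{2} = \left(\left(-5\right) \left(-1\right) + 144\right)^{2} = \left(5 + 144\right)^{2} = 149^{2} = 22201$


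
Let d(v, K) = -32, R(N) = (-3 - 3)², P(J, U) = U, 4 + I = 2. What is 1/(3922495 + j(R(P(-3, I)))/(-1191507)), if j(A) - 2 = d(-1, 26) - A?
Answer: 397169/1557893416677 ≈ 2.5494e-7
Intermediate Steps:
I = -2 (I = -4 + 2 = -2)
R(N) = 36 (R(N) = (-6)² = 36)
j(A) = -30 - A (j(A) = 2 + (-32 - A) = -30 - A)
1/(3922495 + j(R(P(-3, I)))/(-1191507)) = 1/(3922495 + (-30 - 1*36)/(-1191507)) = 1/(3922495 + (-30 - 36)*(-1/1191507)) = 1/(3922495 - 66*(-1/1191507)) = 1/(3922495 + 22/397169) = 1/(1557893416677/397169) = 397169/1557893416677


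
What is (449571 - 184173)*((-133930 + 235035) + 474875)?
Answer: 152863940040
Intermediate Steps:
(449571 - 184173)*((-133930 + 235035) + 474875) = 265398*(101105 + 474875) = 265398*575980 = 152863940040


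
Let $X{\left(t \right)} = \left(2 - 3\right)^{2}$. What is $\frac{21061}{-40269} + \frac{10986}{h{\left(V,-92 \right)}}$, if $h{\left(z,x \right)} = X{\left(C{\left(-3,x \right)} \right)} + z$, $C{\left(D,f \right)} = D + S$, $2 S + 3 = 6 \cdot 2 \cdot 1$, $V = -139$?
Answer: $- \frac{74216942}{926187} \approx -80.132$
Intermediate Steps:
$S = \frac{9}{2}$ ($S = - \frac{3}{2} + \frac{6 \cdot 2 \cdot 1}{2} = - \frac{3}{2} + \frac{12 \cdot 1}{2} = - \frac{3}{2} + \frac{1}{2} \cdot 12 = - \frac{3}{2} + 6 = \frac{9}{2} \approx 4.5$)
$C{\left(D,f \right)} = \frac{9}{2} + D$ ($C{\left(D,f \right)} = D + \frac{9}{2} = \frac{9}{2} + D$)
$X{\left(t \right)} = 1$ ($X{\left(t \right)} = \left(-1\right)^{2} = 1$)
$h{\left(z,x \right)} = 1 + z$
$\frac{21061}{-40269} + \frac{10986}{h{\left(V,-92 \right)}} = \frac{21061}{-40269} + \frac{10986}{1 - 139} = 21061 \left(- \frac{1}{40269}\right) + \frac{10986}{-138} = - \frac{21061}{40269} + 10986 \left(- \frac{1}{138}\right) = - \frac{21061}{40269} - \frac{1831}{23} = - \frac{74216942}{926187}$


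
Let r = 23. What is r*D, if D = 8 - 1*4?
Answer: 92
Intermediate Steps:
D = 4 (D = 8 - 4 = 4)
r*D = 23*4 = 92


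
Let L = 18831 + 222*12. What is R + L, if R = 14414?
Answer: 35909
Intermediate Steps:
L = 21495 (L = 18831 + 2664 = 21495)
R + L = 14414 + 21495 = 35909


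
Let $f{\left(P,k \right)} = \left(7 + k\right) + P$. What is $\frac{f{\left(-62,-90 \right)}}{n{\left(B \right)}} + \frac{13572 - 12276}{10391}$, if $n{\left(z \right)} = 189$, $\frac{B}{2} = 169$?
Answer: $- \frac{1261751}{1963899} \approx -0.64247$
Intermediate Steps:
$B = 338$ ($B = 2 \cdot 169 = 338$)
$f{\left(P,k \right)} = 7 + P + k$
$\frac{f{\left(-62,-90 \right)}}{n{\left(B \right)}} + \frac{13572 - 12276}{10391} = \frac{7 - 62 - 90}{189} + \frac{13572 - 12276}{10391} = \left(-145\right) \frac{1}{189} + \left(13572 - 12276\right) \frac{1}{10391} = - \frac{145}{189} + 1296 \cdot \frac{1}{10391} = - \frac{145}{189} + \frac{1296}{10391} = - \frac{1261751}{1963899}$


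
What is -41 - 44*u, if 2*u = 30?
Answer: -701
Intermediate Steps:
u = 15 (u = (½)*30 = 15)
-41 - 44*u = -41 - 44*15 = -41 - 660 = -701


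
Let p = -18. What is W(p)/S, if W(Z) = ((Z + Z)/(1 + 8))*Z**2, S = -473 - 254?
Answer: 1296/727 ≈ 1.7827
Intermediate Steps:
S = -727
W(Z) = 2*Z**3/9 (W(Z) = ((2*Z)/9)*Z**2 = ((2*Z)*(1/9))*Z**2 = (2*Z/9)*Z**2 = 2*Z**3/9)
W(p)/S = ((2/9)*(-18)**3)/(-727) = ((2/9)*(-5832))*(-1/727) = -1296*(-1/727) = 1296/727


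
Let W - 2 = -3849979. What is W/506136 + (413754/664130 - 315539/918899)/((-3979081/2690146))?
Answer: -4790633208457098228568723/614526888744250704477960 ≈ -7.7956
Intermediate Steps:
W = -3849977 (W = 2 - 3849979 = -3849977)
W/506136 + (413754/664130 - 315539/918899)/((-3979081/2690146)) = -3849977/506136 + (413754/664130 - 315539/918899)/((-3979081/2690146)) = -3849977*1/506136 + (413754*(1/664130) - 315539*1/918899)/((-3979081*1/2690146)) = -3849977/506136 + (206877/332065 - 315539/918899)/(-3979081/2690146) = -3849977/506136 + (85319610388/305134196435)*(-2690146/3979081) = -3849977/506136 - 229522208606836648/1214153683484776235 = -4790633208457098228568723/614526888744250704477960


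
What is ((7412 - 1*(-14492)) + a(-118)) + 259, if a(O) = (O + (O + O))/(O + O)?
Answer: 44329/2 ≈ 22165.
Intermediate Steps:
a(O) = 3/2 (a(O) = (O + 2*O)/((2*O)) = (3*O)*(1/(2*O)) = 3/2)
((7412 - 1*(-14492)) + a(-118)) + 259 = ((7412 - 1*(-14492)) + 3/2) + 259 = ((7412 + 14492) + 3/2) + 259 = (21904 + 3/2) + 259 = 43811/2 + 259 = 44329/2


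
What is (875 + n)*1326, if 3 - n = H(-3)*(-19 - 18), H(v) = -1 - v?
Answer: 1262352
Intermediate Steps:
n = 77 (n = 3 - (-1 - 1*(-3))*(-19 - 18) = 3 - (-1 + 3)*(-37) = 3 - 2*(-37) = 3 - 1*(-74) = 3 + 74 = 77)
(875 + n)*1326 = (875 + 77)*1326 = 952*1326 = 1262352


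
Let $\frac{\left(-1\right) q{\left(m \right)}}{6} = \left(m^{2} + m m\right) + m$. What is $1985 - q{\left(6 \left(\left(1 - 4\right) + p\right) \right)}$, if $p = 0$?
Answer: $5765$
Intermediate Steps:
$q{\left(m \right)} = - 12 m^{2} - 6 m$ ($q{\left(m \right)} = - 6 \left(\left(m^{2} + m m\right) + m\right) = - 6 \left(\left(m^{2} + m^{2}\right) + m\right) = - 6 \left(2 m^{2} + m\right) = - 6 \left(m + 2 m^{2}\right) = - 12 m^{2} - 6 m$)
$1985 - q{\left(6 \left(\left(1 - 4\right) + p\right) \right)} = 1985 - - 6 \cdot 6 \left(\left(1 - 4\right) + 0\right) \left(1 + 2 \cdot 6 \left(\left(1 - 4\right) + 0\right)\right) = 1985 - - 6 \cdot 6 \left(-3 + 0\right) \left(1 + 2 \cdot 6 \left(-3 + 0\right)\right) = 1985 - - 6 \cdot 6 \left(-3\right) \left(1 + 2 \cdot 6 \left(-3\right)\right) = 1985 - \left(-6\right) \left(-18\right) \left(1 + 2 \left(-18\right)\right) = 1985 - \left(-6\right) \left(-18\right) \left(1 - 36\right) = 1985 - \left(-6\right) \left(-18\right) \left(-35\right) = 1985 - -3780 = 1985 + 3780 = 5765$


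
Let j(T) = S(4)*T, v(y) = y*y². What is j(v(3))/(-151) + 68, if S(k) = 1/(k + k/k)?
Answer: 51313/755 ≈ 67.964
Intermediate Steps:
v(y) = y³
S(k) = 1/(1 + k) (S(k) = 1/(k + 1) = 1/(1 + k))
j(T) = T/5 (j(T) = T/(1 + 4) = T/5)
j(v(3))/(-151) + 68 = ((⅕)*3³)/(-151) + 68 = ((⅕)*27)*(-1/151) + 68 = (27/5)*(-1/151) + 68 = -27/755 + 68 = 51313/755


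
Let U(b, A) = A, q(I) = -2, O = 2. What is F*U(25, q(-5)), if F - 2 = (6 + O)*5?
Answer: -84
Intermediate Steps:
F = 42 (F = 2 + (6 + 2)*5 = 2 + 8*5 = 2 + 40 = 42)
F*U(25, q(-5)) = 42*(-2) = -84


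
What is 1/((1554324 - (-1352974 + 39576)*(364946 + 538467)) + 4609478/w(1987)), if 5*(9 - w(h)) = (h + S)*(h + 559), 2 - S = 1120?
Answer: 2212429/2625140774974677052 ≈ 8.4279e-13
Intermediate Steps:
S = -1118 (S = 2 - 1*1120 = 2 - 1120 = -1118)
w(h) = 9 - (-1118 + h)*(559 + h)/5 (w(h) = 9 - (h - 1118)*(h + 559)/5 = 9 - (-1118 + h)*(559 + h)/5)
1/((1554324 - (-1352974 + 39576)*(364946 + 538467)) + 4609478/w(1987)) = 1/((1554324 - (-1352974 + 39576)*(364946 + 538467)) + 4609478/(625007/5 - ⅕*1987² + (559/5)*1987)) = 1/((1554324 - (-1313398)*903413) + 4609478/(625007/5 - ⅕*3948169 + 1110733/5)) = 1/((1554324 - 1*(-1186540827374)) + 4609478/(625007/5 - 3948169/5 + 1110733/5)) = 1/((1554324 + 1186540827374) + 4609478/(-2212429/5)) = 1/(1186542381698 + 4609478*(-5/2212429)) = 1/(1186542381698 - 23047390/2212429) = 1/(2625140774974677052/2212429) = 2212429/2625140774974677052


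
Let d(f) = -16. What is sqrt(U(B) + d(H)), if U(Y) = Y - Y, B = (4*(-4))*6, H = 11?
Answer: 4*I ≈ 4.0*I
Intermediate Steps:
B = -96 (B = -16*6 = -96)
U(Y) = 0
sqrt(U(B) + d(H)) = sqrt(0 - 16) = sqrt(-16) = 4*I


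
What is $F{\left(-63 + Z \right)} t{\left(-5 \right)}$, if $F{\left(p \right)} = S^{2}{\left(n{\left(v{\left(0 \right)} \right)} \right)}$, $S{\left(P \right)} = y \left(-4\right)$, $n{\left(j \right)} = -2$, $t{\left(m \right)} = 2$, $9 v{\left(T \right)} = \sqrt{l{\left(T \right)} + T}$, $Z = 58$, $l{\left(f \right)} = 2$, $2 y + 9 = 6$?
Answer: $72$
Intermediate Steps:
$y = - \frac{3}{2}$ ($y = - \frac{9}{2} + \frac{1}{2} \cdot 6 = - \frac{9}{2} + 3 = - \frac{3}{2} \approx -1.5$)
$v{\left(T \right)} = \frac{\sqrt{2 + T}}{9}$
$S{\left(P \right)} = 6$ ($S{\left(P \right)} = \left(- \frac{3}{2}\right) \left(-4\right) = 6$)
$F{\left(p \right)} = 36$ ($F{\left(p \right)} = 6^{2} = 36$)
$F{\left(-63 + Z \right)} t{\left(-5 \right)} = 36 \cdot 2 = 72$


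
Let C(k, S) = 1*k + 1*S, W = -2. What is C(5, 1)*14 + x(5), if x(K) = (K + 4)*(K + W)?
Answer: 111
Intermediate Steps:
x(K) = (-2 + K)*(4 + K) (x(K) = (K + 4)*(K - 2) = (4 + K)*(-2 + K) = (-2 + K)*(4 + K))
C(k, S) = S + k (C(k, S) = k + S = S + k)
C(5, 1)*14 + x(5) = (1 + 5)*14 + (-8 + 5**2 + 2*5) = 6*14 + (-8 + 25 + 10) = 84 + 27 = 111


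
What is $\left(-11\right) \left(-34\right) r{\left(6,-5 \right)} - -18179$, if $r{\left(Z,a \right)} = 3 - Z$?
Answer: $17057$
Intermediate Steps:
$\left(-11\right) \left(-34\right) r{\left(6,-5 \right)} - -18179 = \left(-11\right) \left(-34\right) \left(3 - 6\right) - -18179 = 374 \left(3 - 6\right) + 18179 = 374 \left(-3\right) + 18179 = -1122 + 18179 = 17057$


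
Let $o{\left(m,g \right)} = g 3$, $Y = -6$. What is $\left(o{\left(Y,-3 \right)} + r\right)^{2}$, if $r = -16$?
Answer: $625$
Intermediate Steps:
$o{\left(m,g \right)} = 3 g$
$\left(o{\left(Y,-3 \right)} + r\right)^{2} = \left(3 \left(-3\right) - 16\right)^{2} = \left(-9 - 16\right)^{2} = \left(-25\right)^{2} = 625$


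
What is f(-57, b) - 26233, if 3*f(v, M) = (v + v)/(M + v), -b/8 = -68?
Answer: -12775509/487 ≈ -26233.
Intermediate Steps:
b = 544 (b = -8*(-68) = 544)
f(v, M) = 2*v/(3*(M + v)) (f(v, M) = ((v + v)/(M + v))/3 = ((2*v)/(M + v))/3 = (2*v/(M + v))/3 = 2*v/(3*(M + v)))
f(-57, b) - 26233 = (2/3)*(-57)/(544 - 57) - 26233 = (2/3)*(-57)/487 - 26233 = (2/3)*(-57)*(1/487) - 26233 = -38/487 - 26233 = -12775509/487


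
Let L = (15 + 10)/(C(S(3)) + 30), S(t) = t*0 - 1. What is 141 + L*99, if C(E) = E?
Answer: 6564/29 ≈ 226.34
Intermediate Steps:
S(t) = -1 (S(t) = 0 - 1 = -1)
L = 25/29 (L = (15 + 10)/(-1 + 30) = 25/29 ≈ 0.86207)
141 + L*99 = 141 + (25/29)*99 = 141 + 2475/29 = 6564/29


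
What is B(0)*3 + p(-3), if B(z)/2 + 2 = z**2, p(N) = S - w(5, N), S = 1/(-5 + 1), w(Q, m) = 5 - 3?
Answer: -57/4 ≈ -14.250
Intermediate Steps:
w(Q, m) = 2
S = -1/4 (S = 1/(-4) = -1/4 ≈ -0.25000)
p(N) = -9/4 (p(N) = -1/4 - 1*2 = -1/4 - 2 = -9/4)
B(z) = -4 + 2*z**2
B(0)*3 + p(-3) = (-4 + 2*0**2)*3 - 9/4 = (-4 + 2*0)*3 - 9/4 = (-4 + 0)*3 - 9/4 = -4*3 - 9/4 = -12 - 9/4 = -57/4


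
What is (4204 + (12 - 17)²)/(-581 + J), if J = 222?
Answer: -4229/359 ≈ -11.780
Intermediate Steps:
(4204 + (12 - 17)²)/(-581 + J) = (4204 + (12 - 17)²)/(-581 + 222) = (4204 + (-5)²)/(-359) = (4204 + 25)*(-1/359) = 4229*(-1/359) = -4229/359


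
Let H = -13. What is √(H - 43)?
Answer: 2*I*√14 ≈ 7.4833*I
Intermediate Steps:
√(H - 43) = √(-13 - 43) = √(-56) = 2*I*√14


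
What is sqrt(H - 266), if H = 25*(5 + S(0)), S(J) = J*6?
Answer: I*sqrt(141) ≈ 11.874*I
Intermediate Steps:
S(J) = 6*J
H = 125 (H = 25*(5 + 6*0) = 25*(5 + 0) = 25*5 = 125)
sqrt(H - 266) = sqrt(125 - 266) = sqrt(-141) = I*sqrt(141)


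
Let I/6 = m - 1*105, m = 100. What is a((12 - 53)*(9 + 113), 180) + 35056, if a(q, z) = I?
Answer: 35026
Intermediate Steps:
I = -30 (I = 6*(100 - 1*105) = 6*(100 - 105) = 6*(-5) = -30)
a(q, z) = -30
a((12 - 53)*(9 + 113), 180) + 35056 = -30 + 35056 = 35026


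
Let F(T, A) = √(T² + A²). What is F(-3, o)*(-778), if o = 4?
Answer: -3890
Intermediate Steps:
F(T, A) = √(A² + T²)
F(-3, o)*(-778) = √(4² + (-3)²)*(-778) = √(16 + 9)*(-778) = √25*(-778) = 5*(-778) = -3890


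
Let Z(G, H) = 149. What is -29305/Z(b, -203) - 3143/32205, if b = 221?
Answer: -944235832/4798545 ≈ -196.78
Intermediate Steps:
-29305/Z(b, -203) - 3143/32205 = -29305/149 - 3143/32205 = -944235832/4798545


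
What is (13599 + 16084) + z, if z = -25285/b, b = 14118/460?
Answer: 15670519/543 ≈ 28859.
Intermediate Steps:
b = 7059/230 (b = 14118*(1/460) = 7059/230 ≈ 30.691)
z = -447350/543 (z = -25285/7059/230 = -25285*230/7059 = -447350/543 ≈ -823.85)
(13599 + 16084) + z = (13599 + 16084) - 447350/543 = 29683 - 447350/543 = 15670519/543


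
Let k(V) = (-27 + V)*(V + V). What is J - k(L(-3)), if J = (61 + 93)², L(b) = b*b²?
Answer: 20800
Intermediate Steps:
L(b) = b³
k(V) = 2*V*(-27 + V) (k(V) = (-27 + V)*(2*V) = 2*V*(-27 + V))
J = 23716 (J = 154² = 23716)
J - k(L(-3)) = 23716 - 2*(-3)³*(-27 + (-3)³) = 23716 - 2*(-27)*(-27 - 27) = 23716 - 2*(-27)*(-54) = 23716 - 1*2916 = 23716 - 2916 = 20800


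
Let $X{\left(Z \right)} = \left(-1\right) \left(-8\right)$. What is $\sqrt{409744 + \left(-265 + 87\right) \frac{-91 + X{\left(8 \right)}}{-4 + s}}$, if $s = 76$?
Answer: $\frac{\sqrt{14758171}}{6} \approx 640.27$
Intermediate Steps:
$X{\left(Z \right)} = 8$
$\sqrt{409744 + \left(-265 + 87\right) \frac{-91 + X{\left(8 \right)}}{-4 + s}} = \sqrt{409744 + \left(-265 + 87\right) \frac{-91 + 8}{-4 + 76}} = \sqrt{409744 - 178 \left(- \frac{83}{72}\right)} = \sqrt{409744 - 178 \left(\left(-83\right) \frac{1}{72}\right)} = \sqrt{409744 - - \frac{7387}{36}} = \sqrt{409744 + \frac{7387}{36}} = \sqrt{\frac{14758171}{36}} = \frac{\sqrt{14758171}}{6}$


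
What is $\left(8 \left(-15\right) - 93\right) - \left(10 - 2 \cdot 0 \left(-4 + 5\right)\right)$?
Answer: $-223$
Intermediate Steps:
$\left(8 \left(-15\right) - 93\right) - \left(10 - 2 \cdot 0 \left(-4 + 5\right)\right) = \left(-120 - 93\right) - \left(10 - 2 \cdot 0 \cdot 1\right) = -213 - \left(10 - 0\right) = -213 - \left(10 + 0\right) = -213 - 10 = -223$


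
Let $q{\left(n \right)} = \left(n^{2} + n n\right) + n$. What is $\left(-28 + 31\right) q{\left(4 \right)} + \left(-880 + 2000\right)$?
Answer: $1228$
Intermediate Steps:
$q{\left(n \right)} = n + 2 n^{2}$ ($q{\left(n \right)} = \left(n^{2} + n^{2}\right) + n = 2 n^{2} + n = n + 2 n^{2}$)
$\left(-28 + 31\right) q{\left(4 \right)} + \left(-880 + 2000\right) = \left(-28 + 31\right) 4 \left(1 + 2 \cdot 4\right) + \left(-880 + 2000\right) = 3 \cdot 4 \left(1 + 8\right) + 1120 = 3 \cdot 4 \cdot 9 + 1120 = 3 \cdot 36 + 1120 = 108 + 1120 = 1228$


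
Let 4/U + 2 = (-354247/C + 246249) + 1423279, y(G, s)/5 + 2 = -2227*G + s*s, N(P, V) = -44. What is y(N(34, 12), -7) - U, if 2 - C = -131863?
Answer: 107912855499597565/220151691743 ≈ 4.9018e+5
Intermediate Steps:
C = 131865 (C = 2 - 1*(-131863) = 2 + 131863 = 131865)
y(G, s) = -10 - 11135*G + 5*s**2 (y(G, s) = -10 + 5*(-2227*G + s*s) = -10 + 5*(-2227*G + s**2) = -10 + 5*(s**2 - 2227*G) = -10 + (-11135*G + 5*s**2) = -10 - 11135*G + 5*s**2)
U = 527460/220151691743 (U = 4/(-2 + ((-354247/131865 + 246249) + 1423279)) = 4/(-2 + (32471270138/131865 + 1423279)) = 4/(-2 + 220151955473/131865) = 4/(220151691743/131865) = 4*(131865/220151691743) = 527460/220151691743 ≈ 2.3959e-6)
y(N(34, 12), -7) - U = (-10 - 11135*(-44) + 5*(-7)**2) - 1*527460/220151691743 = (-10 + 489940 + 5*49) - 527460/220151691743 = (-10 + 489940 + 245) - 527460/220151691743 = 490175 - 527460/220151691743 = 107912855499597565/220151691743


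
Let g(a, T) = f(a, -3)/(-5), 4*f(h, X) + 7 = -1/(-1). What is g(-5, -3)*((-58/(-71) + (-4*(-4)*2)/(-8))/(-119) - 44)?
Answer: -111459/8449 ≈ -13.192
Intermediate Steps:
f(h, X) = -3/2 (f(h, X) = -7/4 + (-1/(-1))/4 = -7/4 + (-1*(-1))/4 = -7/4 + (¼)*1 = -7/4 + ¼ = -3/2)
g(a, T) = 3/10 (g(a, T) = -3/2/(-5) = -3/2*(-⅕) = 3/10)
g(-5, -3)*((-58/(-71) + (-4*(-4)*2)/(-8))/(-119) - 44) = 3*((-58/(-71) + (-4*(-4)*2)/(-8))/(-119) - 44)/10 = 3*((-58*(-1/71) + (16*2)*(-⅛))*(-1/119) - 44)/10 = 3*((58/71 + 32*(-⅛))*(-1/119) - 44)/10 = 3*((58/71 - 4)*(-1/119) - 44)/10 = 3*(-226/71*(-1/119) - 44)/10 = 3*(226/8449 - 44)/10 = (3/10)*(-371530/8449) = -111459/8449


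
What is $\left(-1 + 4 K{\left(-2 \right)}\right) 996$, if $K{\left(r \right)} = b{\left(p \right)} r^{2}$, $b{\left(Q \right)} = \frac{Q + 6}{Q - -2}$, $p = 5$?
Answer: $\frac{168324}{7} \approx 24046.0$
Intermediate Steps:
$b{\left(Q \right)} = \frac{6 + Q}{2 + Q}$ ($b{\left(Q \right)} = \frac{6 + Q}{Q + 2} = \frac{6 + Q}{2 + Q}$)
$K{\left(r \right)} = \frac{11 r^{2}}{7}$ ($K{\left(r \right)} = \frac{6 + 5}{2 + 5} r^{2} = \frac{1}{7} \cdot 11 r^{2} = \frac{11 r^{2}}{7}$)
$\left(-1 + 4 K{\left(-2 \right)}\right) 996 = \left(-1 + 4 \frac{11 \left(-2\right)^{2}}{7}\right) 996 = \left(-1 + 4 \cdot \frac{11}{7} \cdot 4\right) 996 = \left(-1 + 4 \cdot \frac{44}{7}\right) 996 = \left(-1 + \frac{176}{7}\right) 996 = \frac{169}{7} \cdot 996 = \frac{168324}{7}$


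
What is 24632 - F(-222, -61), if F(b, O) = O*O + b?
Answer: 21133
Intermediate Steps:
F(b, O) = b + O² (F(b, O) = O² + b = b + O²)
24632 - F(-222, -61) = 24632 - (-222 + (-61)²) = 24632 - (-222 + 3721) = 24632 - 1*3499 = 24632 - 3499 = 21133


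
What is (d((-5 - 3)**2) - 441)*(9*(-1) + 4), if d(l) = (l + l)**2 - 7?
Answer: -79680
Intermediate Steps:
d(l) = -7 + 4*l**2 (d(l) = (2*l)**2 - 7 = 4*l**2 - 7 = -7 + 4*l**2)
(d((-5 - 3)**2) - 441)*(9*(-1) + 4) = ((-7 + 4*((-5 - 3)**2)**2) - 441)*(9*(-1) + 4) = ((-7 + 4*((-8)**2)**2) - 441)*(-9 + 4) = ((-7 + 4*64**2) - 441)*(-5) = ((-7 + 4*4096) - 441)*(-5) = ((-7 + 16384) - 441)*(-5) = (16377 - 441)*(-5) = 15936*(-5) = -79680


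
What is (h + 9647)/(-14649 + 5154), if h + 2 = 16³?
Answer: -13741/9495 ≈ -1.4472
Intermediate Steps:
h = 4094 (h = -2 + 16³ = -2 + 4096 = 4094)
(h + 9647)/(-14649 + 5154) = (4094 + 9647)/(-14649 + 5154) = 13741/(-9495) = 13741*(-1/9495) = -13741/9495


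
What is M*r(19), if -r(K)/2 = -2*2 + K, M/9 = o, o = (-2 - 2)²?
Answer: -4320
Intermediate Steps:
o = 16 (o = (-4)² = 16)
M = 144 (M = 9*16 = 144)
r(K) = 8 - 2*K (r(K) = -2*(-2*2 + K) = -2*(-4 + K) = 8 - 2*K)
M*r(19) = 144*(8 - 2*19) = 144*(8 - 38) = 144*(-30) = -4320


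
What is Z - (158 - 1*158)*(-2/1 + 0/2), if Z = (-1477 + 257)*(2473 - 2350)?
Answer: -150060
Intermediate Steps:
Z = -150060 (Z = -1220*123 = -150060)
Z - (158 - 1*158)*(-2/1 + 0/2) = -150060 - (158 - 1*158)*(-2/1 + 0/2) = -150060 - (158 - 158)*(-2*1 + 0*(½)) = -150060 - 0*(-2 + 0) = -150060 - 0*(-2) = -150060 - 1*0 = -150060 + 0 = -150060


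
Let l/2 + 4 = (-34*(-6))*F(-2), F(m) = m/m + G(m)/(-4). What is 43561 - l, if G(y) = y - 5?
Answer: 42447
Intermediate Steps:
G(y) = -5 + y
F(m) = 9/4 - m/4 (F(m) = m/m + (-5 + m)/(-4) = 1 + (-5 + m)*(-¼) = 1 + (5/4 - m/4) = 9/4 - m/4)
l = 1114 (l = -8 + 2*((-34*(-6))*(9/4 - ¼*(-2))) = -8 + 2*(204*(9/4 + ½)) = -8 + 2*(204*(11/4)) = -8 + 2*561 = -8 + 1122 = 1114)
43561 - l = 43561 - 1*1114 = 43561 - 1114 = 42447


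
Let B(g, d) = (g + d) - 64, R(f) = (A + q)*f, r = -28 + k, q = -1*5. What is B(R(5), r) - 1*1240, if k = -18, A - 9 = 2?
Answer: -1320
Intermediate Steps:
A = 11 (A = 9 + 2 = 11)
q = -5
r = -46 (r = -28 - 18 = -46)
R(f) = 6*f (R(f) = (11 - 5)*f = 6*f)
B(g, d) = -64 + d + g (B(g, d) = (d + g) - 64 = -64 + d + g)
B(R(5), r) - 1*1240 = (-64 - 46 + 6*5) - 1*1240 = (-64 - 46 + 30) - 1240 = -80 - 1240 = -1320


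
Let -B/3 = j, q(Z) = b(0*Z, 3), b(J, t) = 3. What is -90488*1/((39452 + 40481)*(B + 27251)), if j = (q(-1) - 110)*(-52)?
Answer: -90488/844012547 ≈ -0.00010721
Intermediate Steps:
q(Z) = 3
j = 5564 (j = (3 - 110)*(-52) = -107*(-52) = 5564)
B = -16692 (B = -3*5564 = -16692)
-90488*1/((39452 + 40481)*(B + 27251)) = -90488*1/((-16692 + 27251)*(39452 + 40481)) = -90488/(10559*79933) = -90488/844012547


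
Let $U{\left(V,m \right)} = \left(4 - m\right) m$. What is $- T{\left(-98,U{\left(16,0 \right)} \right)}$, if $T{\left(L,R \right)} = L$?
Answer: $98$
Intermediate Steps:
$U{\left(V,m \right)} = m \left(4 - m\right)$
$- T{\left(-98,U{\left(16,0 \right)} \right)} = \left(-1\right) \left(-98\right) = 98$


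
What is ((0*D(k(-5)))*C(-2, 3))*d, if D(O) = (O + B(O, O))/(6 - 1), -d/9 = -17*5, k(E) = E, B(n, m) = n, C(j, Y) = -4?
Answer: 0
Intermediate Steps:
d = 765 (d = -(-153)*5 = -9*(-85) = 765)
D(O) = 2*O/5 (D(O) = (O + O)/(6 - 1) = (2*O)/5 = (2*O)*(1/5) = 2*O/5)
((0*D(k(-5)))*C(-2, 3))*d = ((0*((2/5)*(-5)))*(-4))*765 = ((0*(-2))*(-4))*765 = (0*(-4))*765 = 0*765 = 0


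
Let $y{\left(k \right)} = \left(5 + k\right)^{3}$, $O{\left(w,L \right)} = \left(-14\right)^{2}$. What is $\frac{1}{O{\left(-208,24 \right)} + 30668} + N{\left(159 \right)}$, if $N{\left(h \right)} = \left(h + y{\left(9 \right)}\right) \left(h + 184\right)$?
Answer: $\frac{30732179857}{30864} \approx 9.9573 \cdot 10^{5}$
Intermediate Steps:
$O{\left(w,L \right)} = 196$
$N{\left(h \right)} = \left(184 + h\right) \left(2744 + h\right)$ ($N{\left(h \right)} = \left(h + \left(5 + 9\right)^{3}\right) \left(h + 184\right) = \left(h + 14^{3}\right) \left(184 + h\right) = \left(h + 2744\right) \left(184 + h\right) = \left(2744 + h\right) \left(184 + h\right) = \left(184 + h\right) \left(2744 + h\right)$)
$\frac{1}{O{\left(-208,24 \right)} + 30668} + N{\left(159 \right)} = \frac{1}{196 + 30668} + \left(504896 + 159^{2} + 2928 \cdot 159\right) = \frac{1}{30864} + \left(504896 + 25281 + 465552\right) = \frac{1}{30864} + 995729 = \frac{30732179857}{30864}$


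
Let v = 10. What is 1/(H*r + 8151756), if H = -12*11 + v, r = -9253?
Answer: 1/9280622 ≈ 1.0775e-7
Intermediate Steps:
H = -122 (H = -12*11 + 10 = -132 + 10 = -122)
1/(H*r + 8151756) = 1/(-122*(-9253) + 8151756) = 1/(1128866 + 8151756) = 1/9280622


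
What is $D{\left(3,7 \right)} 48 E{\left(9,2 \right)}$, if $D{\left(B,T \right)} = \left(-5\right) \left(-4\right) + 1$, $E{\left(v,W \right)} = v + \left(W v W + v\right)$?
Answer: $54432$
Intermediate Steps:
$E{\left(v,W \right)} = 2 v + v W^{2}$ ($E{\left(v,W \right)} = v + \left(v W^{2} + v\right) = v + \left(v + v W^{2}\right) = 2 v + v W^{2}$)
$D{\left(B,T \right)} = 21$ ($D{\left(B,T \right)} = 20 + 1 = 21$)
$D{\left(3,7 \right)} 48 E{\left(9,2 \right)} = 21 \cdot 48 \cdot 9 \left(2 + 2^{2}\right) = 1008 \cdot 9 \left(2 + 4\right) = 1008 \cdot 9 \cdot 6 = 1008 \cdot 54 = 54432$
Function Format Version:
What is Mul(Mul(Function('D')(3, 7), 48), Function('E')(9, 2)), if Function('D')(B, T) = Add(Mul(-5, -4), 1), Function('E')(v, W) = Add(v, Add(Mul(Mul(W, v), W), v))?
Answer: 54432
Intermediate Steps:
Function('E')(v, W) = Add(Mul(2, v), Mul(v, Pow(W, 2))) (Function('E')(v, W) = Add(v, Add(Mul(v, Pow(W, 2)), v)) = Add(v, Add(v, Mul(v, Pow(W, 2)))) = Add(Mul(2, v), Mul(v, Pow(W, 2))))
Function('D')(B, T) = 21 (Function('D')(B, T) = Add(20, 1) = 21)
Mul(Mul(Function('D')(3, 7), 48), Function('E')(9, 2)) = Mul(Mul(21, 48), Mul(9, Add(2, Pow(2, 2)))) = Mul(1008, Mul(9, Add(2, 4))) = Mul(1008, Mul(9, 6)) = Mul(1008, 54) = 54432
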